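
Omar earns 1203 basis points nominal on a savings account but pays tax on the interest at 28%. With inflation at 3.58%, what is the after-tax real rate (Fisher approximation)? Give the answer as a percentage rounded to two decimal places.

5.08%

After-tax nominal return = 12.03% × (1 − 0.28) = 8.6616%.
r ≈ 8.6616% − 3.58% → 5.08%.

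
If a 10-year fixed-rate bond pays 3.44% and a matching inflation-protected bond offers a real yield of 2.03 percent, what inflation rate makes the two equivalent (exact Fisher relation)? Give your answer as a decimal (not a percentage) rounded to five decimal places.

0.01382

(1 + π) = (1 + i)/(1 + r) = 1.03440 / 1.02030 = 1.013819
Break-even inflation = 1.013819 − 1 → 0.01382.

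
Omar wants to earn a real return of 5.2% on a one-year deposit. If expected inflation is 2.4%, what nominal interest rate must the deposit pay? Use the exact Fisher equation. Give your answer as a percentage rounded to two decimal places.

(1 + i) = (1 + r)(1 + π) = 1.05200 × 1.02400 = 1.077248
i = 1.077248 − 1, so the required nominal rate is 7.72%.

7.72%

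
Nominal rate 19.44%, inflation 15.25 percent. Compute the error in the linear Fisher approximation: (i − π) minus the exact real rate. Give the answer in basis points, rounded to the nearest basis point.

Approximate: r ≈ 19.440% − 15.250% = 4.1900%
Exact: (1 + 0.1944)/(1 + 0.1525) − 1 = 3.6356%
Error = 4.1900% − 3.6356% = 0.5544% → 55 basis points.

55 basis points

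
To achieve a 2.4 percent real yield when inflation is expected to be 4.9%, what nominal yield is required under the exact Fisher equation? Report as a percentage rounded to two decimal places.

(1 + i) = (1 + r)(1 + π) = 1.02400 × 1.04900 = 1.074176
i = 1.074176 − 1, so the required nominal rate is 7.42%.

7.42%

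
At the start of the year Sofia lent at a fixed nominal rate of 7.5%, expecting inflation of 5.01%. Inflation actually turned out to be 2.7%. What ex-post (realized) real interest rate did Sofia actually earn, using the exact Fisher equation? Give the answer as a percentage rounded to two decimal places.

Ex-post: (1 + 0.0750)/(1 + 0.0270) − 1 = 4.6738%
So the realized real rate is 4.67%.

4.67%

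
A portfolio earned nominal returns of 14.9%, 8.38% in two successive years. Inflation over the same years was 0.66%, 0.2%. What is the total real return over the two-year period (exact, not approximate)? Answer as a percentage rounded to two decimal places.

Nominal growth factor = 1.1490 × 1.0838 = 1.245286
Price-level growth factor = 1.0066 × 1.0020 = 1.008613
Real growth factor = 1.245286 / 1.008613 = 1.234652
Total real return = 1.234652 − 1 → 23.47%.

23.47%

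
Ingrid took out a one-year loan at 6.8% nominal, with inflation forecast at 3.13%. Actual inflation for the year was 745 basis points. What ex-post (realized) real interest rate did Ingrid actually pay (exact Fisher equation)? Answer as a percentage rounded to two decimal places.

-0.60%

Ex-post: (1 + 0.0680)/(1 + 0.0745) − 1 = -0.6049%
So the realized real rate is -0.60%.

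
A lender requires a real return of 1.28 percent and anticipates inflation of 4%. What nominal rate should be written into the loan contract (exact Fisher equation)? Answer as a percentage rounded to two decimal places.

(1 + i) = (1 + r)(1 + π) = 1.01280 × 1.04000 = 1.053312
i = 1.053312 − 1, so the required nominal rate is 5.33%.

5.33%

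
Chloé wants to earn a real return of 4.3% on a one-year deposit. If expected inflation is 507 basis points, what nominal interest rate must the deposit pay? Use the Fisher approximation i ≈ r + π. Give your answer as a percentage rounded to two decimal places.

i ≈ r + π = 4.3% + 5.07% = 9.37%.

9.37%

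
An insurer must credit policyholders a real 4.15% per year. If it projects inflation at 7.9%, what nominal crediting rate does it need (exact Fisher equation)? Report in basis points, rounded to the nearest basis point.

1238 basis points

(1 + i) = (1 + r)(1 + π) = 1.04150 × 1.07900 = 1.1237785
i = 1.1237785 − 1, so the required nominal rate is 1238 basis points.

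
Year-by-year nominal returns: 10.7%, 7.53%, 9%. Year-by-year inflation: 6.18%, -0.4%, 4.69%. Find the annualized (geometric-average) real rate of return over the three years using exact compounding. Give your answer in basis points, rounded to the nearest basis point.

Compound the nominal returns: 1.1070 × 1.0753 × 1.0900 = 1.29748924.
Compound inflation: 1.0618 × 0.9960 × 1.0469 = 1.10715203.
Deflate: 1.29748924 / 1.10715203 = 1.17191606.
Annualized real rate = 1.17191606^(1/3) − 1 = 5.4303% → 543 basis points.

543 basis points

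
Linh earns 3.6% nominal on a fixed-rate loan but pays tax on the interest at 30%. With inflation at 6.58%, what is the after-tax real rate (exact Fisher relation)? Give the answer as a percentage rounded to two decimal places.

After-tax nominal return = 3.6% × (1 − 0.3) = 2.5200%.
1 + r = 1.02520 / 1.06580 = 0.961907
After-tax real rate = 0.961907 − 1 → -3.81%.

-3.81%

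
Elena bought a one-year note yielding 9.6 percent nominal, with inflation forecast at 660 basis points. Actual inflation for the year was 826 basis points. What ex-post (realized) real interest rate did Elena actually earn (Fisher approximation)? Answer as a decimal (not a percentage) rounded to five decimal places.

0.01340

Ex-post: 9.6% − 8.26% = 1.340%
So the realized real rate is 0.01340.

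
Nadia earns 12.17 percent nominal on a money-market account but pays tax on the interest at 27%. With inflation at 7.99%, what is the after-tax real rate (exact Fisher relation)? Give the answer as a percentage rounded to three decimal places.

0.828%

After-tax nominal return = 12.17% × (1 − 0.27) = 8.8841%.
1 + r = 1.088841 / 1.07990 = 1.008279
After-tax real rate = 1.008279 − 1 → 0.828%.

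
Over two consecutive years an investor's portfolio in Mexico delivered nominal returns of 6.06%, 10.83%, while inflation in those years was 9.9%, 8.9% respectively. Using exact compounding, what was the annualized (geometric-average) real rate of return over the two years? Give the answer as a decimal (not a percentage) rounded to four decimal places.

-0.0090

Compound the nominal returns: 1.0606 × 1.1083 = 1.17546298.
Compound inflation: 1.0990 × 1.0890 = 1.19681100.
Deflate: 1.17546298 / 1.19681100 = 0.98216258.
Annualized real rate = 0.98216258^(1/2) − 1 = -0.8959% → -0.0090.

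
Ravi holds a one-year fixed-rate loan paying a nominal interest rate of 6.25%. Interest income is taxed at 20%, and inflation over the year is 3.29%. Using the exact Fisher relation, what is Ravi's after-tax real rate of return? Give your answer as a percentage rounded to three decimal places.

After-tax nominal return = 6.25% × (1 − 0.2) = 5.0000%.
1 + r = 1.05000 / 1.03290 = 1.0165553
After-tax real rate = 1.0165553 − 1 → 1.656%.

1.656%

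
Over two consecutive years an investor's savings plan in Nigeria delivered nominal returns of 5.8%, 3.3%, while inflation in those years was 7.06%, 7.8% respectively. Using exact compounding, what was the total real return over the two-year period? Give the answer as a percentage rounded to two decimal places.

-5.30%

Compound the nominal returns: 1.0580 × 1.0330 = 1.092914.
Compound inflation: 1.0706 × 1.0780 = 1.154107.
Deflate: 1.092914 / 1.154107 = 0.946978.
Total real return = 0.946978 − 1 → -5.30%.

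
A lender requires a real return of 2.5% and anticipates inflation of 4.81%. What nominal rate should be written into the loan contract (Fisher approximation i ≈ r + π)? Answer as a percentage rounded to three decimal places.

i ≈ r + π = 2.5% + 4.81% = 7.310%.

7.310%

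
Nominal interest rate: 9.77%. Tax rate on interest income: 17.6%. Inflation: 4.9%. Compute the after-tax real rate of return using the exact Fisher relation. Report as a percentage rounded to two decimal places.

3.00%

After-tax nominal return = 9.77% × (1 − 0.176) = 8.05048%.
1 + r = 1.0805048 / 1.04900 = 1.030033
After-tax real rate = 1.030033 − 1 → 3.00%.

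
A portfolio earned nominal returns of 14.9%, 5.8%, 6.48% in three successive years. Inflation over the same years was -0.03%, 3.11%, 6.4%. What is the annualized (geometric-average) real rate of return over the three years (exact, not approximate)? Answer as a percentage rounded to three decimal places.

Compound the nominal returns: 1.1490 × 1.0580 × 1.0648 = 1.29441560.
Compound inflation: 0.9997 × 1.0311 × 1.0640 = 1.09676127.
Deflate: 1.29441560 / 1.09676127 = 1.18021636.
Annualized real rate = 1.18021636^(1/3) − 1 = 5.6786% → 5.679%.

5.679%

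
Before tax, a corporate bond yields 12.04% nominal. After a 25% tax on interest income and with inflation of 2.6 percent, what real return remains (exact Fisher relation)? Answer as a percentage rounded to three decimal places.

After-tax nominal return = 12.04% × (1 − 0.25) = 9.0300%.
1 + r = 1.09030 / 1.02600 = 1.062671
After-tax real rate = 1.062671 − 1 → 6.267%.

6.267%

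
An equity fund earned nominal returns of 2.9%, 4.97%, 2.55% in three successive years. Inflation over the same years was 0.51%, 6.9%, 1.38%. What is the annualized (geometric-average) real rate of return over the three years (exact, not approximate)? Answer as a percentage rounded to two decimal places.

0.56%

Compound the nominal returns: 1.0290 × 1.0497 × 1.0255 = 1.10768490.
Compound inflation: 1.0051 × 1.0690 × 1.0138 = 1.08927934.
Deflate: 1.10768490 / 1.08927934 = 1.01689701.
Annualized real rate = 1.01689701^(1/3) − 1 = 0.5601% → 0.56%.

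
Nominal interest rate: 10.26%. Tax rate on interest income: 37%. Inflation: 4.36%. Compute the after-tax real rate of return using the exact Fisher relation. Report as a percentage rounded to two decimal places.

2.02%

After-tax nominal return = 10.26% × (1 − 0.37) = 6.4638%.
1 + r = 1.064638 / 1.04360 = 1.020159
After-tax real rate = 1.020159 − 1 → 2.02%.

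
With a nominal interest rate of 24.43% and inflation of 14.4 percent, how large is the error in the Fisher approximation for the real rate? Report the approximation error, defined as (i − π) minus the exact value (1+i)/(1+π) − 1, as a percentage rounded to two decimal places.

1.26%

Approximate: r ≈ 24.430% − 14.400% = 10.0300%
Exact: (1 + 0.2443)/(1 + 0.1440) − 1 = 8.7675%
Error = 10.0300% − 8.7675% = 1.2625% → 1.26%.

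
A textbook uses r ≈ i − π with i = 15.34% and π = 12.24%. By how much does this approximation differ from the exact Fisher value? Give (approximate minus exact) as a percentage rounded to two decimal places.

0.34%

Approximate: r ≈ 15.340% − 12.240% = 3.1000%
Exact: (1 + 0.1534)/(1 + 0.1224) − 1 = 2.7619%
Error = 3.1000% − 2.7619% = 0.3381% → 0.34%.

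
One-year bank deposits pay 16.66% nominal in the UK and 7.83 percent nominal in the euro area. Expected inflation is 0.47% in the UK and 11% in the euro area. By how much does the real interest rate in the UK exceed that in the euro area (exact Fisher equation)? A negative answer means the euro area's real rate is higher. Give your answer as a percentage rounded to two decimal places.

The UK: (1 + 0.1666)/(1 + 0.0047) − 1 = 16.1143%
The euro area: (1 + 0.0783)/(1 + 0.1100) − 1 = -2.8559%
Differential = 16.1143% − (-2.8559%) = 18.9701% → 18.97%.

18.97%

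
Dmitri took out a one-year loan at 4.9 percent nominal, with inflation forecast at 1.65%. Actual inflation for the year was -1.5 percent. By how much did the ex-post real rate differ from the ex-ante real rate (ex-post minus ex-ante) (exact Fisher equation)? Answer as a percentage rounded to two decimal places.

Ex-ante: (1 + 0.0490)/(1 + 0.0165) − 1 = 3.1972%
Ex-post: (1 + 0.0490)/(1 − 0.0150) − 1 = 6.4975%
Difference (ex-post − ex-ante) = 3.3002% → 3.30%.

3.30%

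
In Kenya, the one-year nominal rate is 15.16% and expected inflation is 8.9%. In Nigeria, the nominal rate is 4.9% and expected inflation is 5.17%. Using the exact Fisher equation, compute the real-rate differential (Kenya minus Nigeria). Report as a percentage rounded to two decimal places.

6.01%

Kenya: (1 + 0.1516)/(1 + 0.0890) − 1 = 5.7484%
Nigeria: (1 + 0.0490)/(1 + 0.0517) − 1 = -0.2567%
Differential = 5.7484% − (-0.2567%) = 6.0051% → 6.01%.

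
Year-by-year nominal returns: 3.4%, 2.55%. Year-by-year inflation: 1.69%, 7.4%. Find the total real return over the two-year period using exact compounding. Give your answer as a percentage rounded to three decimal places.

-2.910%

Compound the nominal returns: 1.0340 × 1.0255 = 1.060367.
Compound inflation: 1.0169 × 1.0740 = 1.092151.
Deflate: 1.060367 / 1.092151 = 0.970898.
Total real return = 0.970898 − 1 → -2.910%.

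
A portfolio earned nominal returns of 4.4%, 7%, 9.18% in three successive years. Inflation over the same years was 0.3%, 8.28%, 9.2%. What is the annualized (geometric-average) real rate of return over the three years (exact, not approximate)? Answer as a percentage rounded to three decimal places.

0.937%

Compound the nominal returns: 1.0440 × 1.0700 × 1.0918 = 1.21962794.
Compound inflation: 1.0030 × 1.0828 × 1.0920 = 1.18596485.
Deflate: 1.21962794 / 1.18596485 = 1.02838456.
Annualized real rate = 1.02838456^(1/3) − 1 = 0.9373% → 0.937%.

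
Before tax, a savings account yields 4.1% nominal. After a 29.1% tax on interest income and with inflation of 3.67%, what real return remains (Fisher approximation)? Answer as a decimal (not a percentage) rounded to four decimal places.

After-tax nominal return = 4.1% × (1 − 0.291) = 2.9069%.
r ≈ 2.9069% − 3.67% → -0.0076.

-0.0076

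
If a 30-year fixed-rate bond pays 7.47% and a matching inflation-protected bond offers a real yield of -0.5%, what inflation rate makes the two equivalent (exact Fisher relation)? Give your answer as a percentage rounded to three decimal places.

(1 + π) = (1 + i)/(1 + r) = 1.07470 / 0.99500 = 1.080101
Break-even inflation = 1.080101 − 1 → 8.010%.

8.010%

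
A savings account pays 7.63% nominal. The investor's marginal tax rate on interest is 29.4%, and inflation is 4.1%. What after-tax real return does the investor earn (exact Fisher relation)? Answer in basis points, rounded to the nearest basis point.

124 basis points

After-tax nominal return = 7.63% × (1 − 0.294) = 5.38678%.
1 + r = 1.0538678 / 1.04100 = 1.012361
After-tax real rate = 1.012361 − 1 → 124 basis points.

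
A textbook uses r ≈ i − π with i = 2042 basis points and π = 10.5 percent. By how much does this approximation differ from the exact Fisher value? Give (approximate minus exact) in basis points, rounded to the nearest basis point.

Approximate: r ≈ 20.420% − 10.500% = 9.9200%
Exact: (1 + 0.2042)/(1 + 0.1050) − 1 = 8.9774%
Error = 9.9200% − 8.9774% = 0.9426% → 94 basis points.

94 basis points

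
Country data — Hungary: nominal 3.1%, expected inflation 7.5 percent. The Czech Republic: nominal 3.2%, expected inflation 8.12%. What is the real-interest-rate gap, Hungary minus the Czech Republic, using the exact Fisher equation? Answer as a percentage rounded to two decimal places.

Hungary: (1 + 0.0310)/(1 + 0.0750) − 1 = -4.0930%
The Czech Republic: (1 + 0.0320)/(1 + 0.0812) − 1 = -4.5505%
Differential = -4.0930% − (-4.5505%) = 0.4575% → 0.46%.

0.46%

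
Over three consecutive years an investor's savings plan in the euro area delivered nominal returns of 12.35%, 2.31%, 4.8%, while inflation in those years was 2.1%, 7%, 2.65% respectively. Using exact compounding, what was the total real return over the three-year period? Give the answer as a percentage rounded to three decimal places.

7.420%

Nominal growth factor = 1.1235 × 1.0231 × 1.0480 = 1.204627
Price-level growth factor = 1.0210 × 1.0700 × 1.0265 = 1.121420
Real growth factor = 1.204627 / 1.121420 = 1.074197
Total real return = 1.074197 − 1 → 7.420%.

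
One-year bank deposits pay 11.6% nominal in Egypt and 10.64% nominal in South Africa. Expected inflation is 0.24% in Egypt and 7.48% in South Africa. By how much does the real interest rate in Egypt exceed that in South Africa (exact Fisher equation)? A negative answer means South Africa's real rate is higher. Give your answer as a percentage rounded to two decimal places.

Egypt: (1 + 0.1160)/(1 + 0.0024) − 1 = 11.3328%
South Africa: (1 + 0.1064)/(1 + 0.0748) − 1 = 2.9401%
Differential = 11.3328% − 2.9401% = 8.3927% → 8.39%.

8.39%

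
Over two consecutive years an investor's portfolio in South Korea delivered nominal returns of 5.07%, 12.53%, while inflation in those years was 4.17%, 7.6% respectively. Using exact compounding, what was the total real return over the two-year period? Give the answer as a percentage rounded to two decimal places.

5.49%

Compound the nominal returns: 1.0507 × 1.1253 = 1.182353.
Compound inflation: 1.0417 × 1.0760 = 1.120869.
Deflate: 1.182353 / 1.120869 = 1.054853.
Total real return = 1.054853 − 1 → 5.49%.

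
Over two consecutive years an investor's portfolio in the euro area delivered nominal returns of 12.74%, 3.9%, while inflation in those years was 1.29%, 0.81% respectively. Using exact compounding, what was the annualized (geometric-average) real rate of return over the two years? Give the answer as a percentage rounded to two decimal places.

7.11%

Nominal growth factor = 1.1274 × 1.0390 = 1.17136860
Price-level growth factor = 1.0129 × 1.0081 = 1.02110449
Real growth factor = 1.17136860 / 1.02110449 = 1.14715841
Annualized real rate = 1.14715841^(1/2) − 1 = 7.1055% → 7.11%.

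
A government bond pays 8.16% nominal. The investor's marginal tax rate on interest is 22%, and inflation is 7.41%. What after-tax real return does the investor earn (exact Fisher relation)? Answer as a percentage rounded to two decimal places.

After-tax nominal return = 8.16% × (1 − 0.22) = 6.3648%.
1 + r = 1.063648 / 1.07410 = 0.990269
After-tax real rate = 0.990269 − 1 → -0.97%.

-0.97%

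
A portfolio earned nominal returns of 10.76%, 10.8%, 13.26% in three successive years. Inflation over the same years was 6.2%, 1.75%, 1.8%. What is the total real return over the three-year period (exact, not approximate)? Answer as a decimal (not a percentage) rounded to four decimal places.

Nominal growth factor = 1.1076 × 1.1080 × 1.1326 = 1.3899503
Price-level growth factor = 1.0620 × 1.0175 × 1.0180 = 1.1000355
Real growth factor = 1.3899503 / 1.1000355 = 1.2635503
Total real return = 1.2635503 − 1 → 0.2636.

0.2636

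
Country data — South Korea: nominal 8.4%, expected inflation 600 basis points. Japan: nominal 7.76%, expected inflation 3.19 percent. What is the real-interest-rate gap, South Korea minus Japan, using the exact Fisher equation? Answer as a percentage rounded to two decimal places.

-2.16%

South Korea: (1 + 0.0840)/(1 + 0.0600) − 1 = 2.2642%
Japan: (1 + 0.0776)/(1 + 0.0319) − 1 = 4.4287%
Differential = 2.2642% − 4.4287% = -2.1646% → -2.16%.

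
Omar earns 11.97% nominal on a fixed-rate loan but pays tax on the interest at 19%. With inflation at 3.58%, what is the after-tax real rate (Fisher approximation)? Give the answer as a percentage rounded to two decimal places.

6.12%

After-tax nominal return = 11.97% × (1 − 0.19) = 9.6957%.
r ≈ 9.6957% − 3.58% → 6.12%.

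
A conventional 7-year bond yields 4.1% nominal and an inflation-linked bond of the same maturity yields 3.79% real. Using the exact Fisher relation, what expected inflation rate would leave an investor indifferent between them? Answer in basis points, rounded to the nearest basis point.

30 basis points

(1 + π) = (1 + i)/(1 + r) = 1.04100 / 1.03790 = 1.002987
Break-even inflation = 1.002987 − 1 → 30 basis points.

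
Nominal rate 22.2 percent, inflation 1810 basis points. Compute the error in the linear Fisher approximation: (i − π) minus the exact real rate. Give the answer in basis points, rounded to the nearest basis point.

63 basis points

Approximate: r ≈ 22.200% − 18.100% = 4.1000%
Exact: (1 + 0.2220)/(1 + 0.1810) − 1 = 3.4716%
Error = 4.1000% − 3.4716% = 0.6284% → 63 basis points.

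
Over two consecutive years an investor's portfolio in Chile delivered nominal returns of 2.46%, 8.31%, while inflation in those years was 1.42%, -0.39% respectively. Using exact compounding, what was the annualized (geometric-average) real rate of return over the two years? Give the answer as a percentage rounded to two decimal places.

4.81%

Nominal growth factor = 1.0246 × 1.0831 = 1.10974426
Price-level growth factor = 1.0142 × 0.9961 = 1.01024462
Real growth factor = 1.10974426 / 1.01024462 = 1.09849064
Annualized real rate = 1.09849064^(1/2) − 1 = 4.8089% → 4.81%.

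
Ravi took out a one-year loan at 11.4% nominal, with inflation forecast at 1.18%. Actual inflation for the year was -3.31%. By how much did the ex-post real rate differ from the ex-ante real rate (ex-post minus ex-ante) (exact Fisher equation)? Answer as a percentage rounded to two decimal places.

5.11%

Ex-ante: (1 + 0.1140)/(1 + 0.0118) − 1 = 10.1008%
Ex-post: (1 + 0.1140)/(1 − 0.0331) − 1 = 15.2136%
Difference (ex-post − ex-ante) = 5.1128% → 5.11%.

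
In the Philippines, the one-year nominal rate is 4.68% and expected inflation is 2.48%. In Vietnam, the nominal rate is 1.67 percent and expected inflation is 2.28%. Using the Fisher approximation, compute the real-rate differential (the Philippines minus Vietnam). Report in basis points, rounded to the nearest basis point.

The Philippines: 4.68% − 2.48% = 2.200%
Vietnam: 1.67% − 2.28% = -0.610%
Differential = 2.810% → 281 basis points.

281 basis points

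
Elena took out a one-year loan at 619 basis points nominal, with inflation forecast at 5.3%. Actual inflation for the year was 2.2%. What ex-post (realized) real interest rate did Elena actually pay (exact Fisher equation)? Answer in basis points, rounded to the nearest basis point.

Ex-post: (1 + 0.0619)/(1 + 0.0220) − 1 = 3.9041%
So the realized real rate is 390 basis points.

390 basis points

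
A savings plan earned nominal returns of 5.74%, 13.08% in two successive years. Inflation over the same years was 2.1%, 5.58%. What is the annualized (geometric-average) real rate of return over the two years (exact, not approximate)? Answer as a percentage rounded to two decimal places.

5.32%

Compound the nominal returns: 1.0574 × 1.1308 = 1.19570792.
Compound inflation: 1.0210 × 1.0558 = 1.07797180.
Deflate: 1.19570792 / 1.07797180 = 1.10922004.
Annualized real rate = 1.10922004^(1/2) − 1 = 5.3195% → 5.32%.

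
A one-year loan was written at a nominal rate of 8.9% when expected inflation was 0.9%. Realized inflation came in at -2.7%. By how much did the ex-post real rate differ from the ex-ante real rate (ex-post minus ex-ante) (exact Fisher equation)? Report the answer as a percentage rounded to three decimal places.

3.993%

Ex-ante: (1 + 0.0890)/(1 + 0.0090) − 1 = 7.9286%
Ex-post: (1 + 0.0890)/(1 − 0.0270) − 1 = 11.9219%
Difference (ex-post − ex-ante) = 3.9932% → 3.993%.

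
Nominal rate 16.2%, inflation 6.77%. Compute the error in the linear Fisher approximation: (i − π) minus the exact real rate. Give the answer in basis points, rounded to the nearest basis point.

60 basis points

Approximate: r ≈ 16.200% − 6.770% = 9.4300%
Exact: (1 + 0.1620)/(1 + 0.0677) − 1 = 8.8321%
Error = 9.4300% − 8.8321% = 0.5979% → 60 basis points.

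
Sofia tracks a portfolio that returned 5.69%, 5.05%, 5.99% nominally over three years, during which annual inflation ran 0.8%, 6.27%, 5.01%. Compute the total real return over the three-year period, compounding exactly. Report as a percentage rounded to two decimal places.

4.61%

Compound the nominal returns: 1.0569 × 1.0505 × 1.0599 = 1.176779.
Compound inflation: 1.0080 × 1.0627 × 1.0501 = 1.124869.
Deflate: 1.176779 / 1.124869 = 1.046148.
Total real return = 1.046148 − 1 → 4.61%.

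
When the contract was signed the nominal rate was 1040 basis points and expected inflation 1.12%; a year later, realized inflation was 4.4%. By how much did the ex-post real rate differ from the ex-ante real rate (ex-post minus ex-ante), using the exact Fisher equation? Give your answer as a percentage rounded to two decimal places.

-3.43%

Ex-ante: (1 + 0.1040)/(1 + 0.0112) − 1 = 9.1772%
Ex-post: (1 + 0.1040)/(1 + 0.0440) − 1 = 5.7471%
Difference (ex-post − ex-ante) = -3.4301% → -3.43%.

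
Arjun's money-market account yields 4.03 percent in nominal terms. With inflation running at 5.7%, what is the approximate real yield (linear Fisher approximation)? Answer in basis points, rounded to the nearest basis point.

-167 basis points

r ≈ i − π = 4.03% − 5.7% = -167 basis points.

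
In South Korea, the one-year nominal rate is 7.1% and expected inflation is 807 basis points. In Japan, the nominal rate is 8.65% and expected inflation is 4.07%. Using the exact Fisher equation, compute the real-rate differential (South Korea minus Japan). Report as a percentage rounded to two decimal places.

-5.30%

South Korea: (1 + 0.0710)/(1 + 0.0807) − 1 = -0.8976%
Japan: (1 + 0.0865)/(1 + 0.0407) − 1 = 4.4009%
Differential = -0.8976% − 4.4009% = -5.2985% → -5.30%.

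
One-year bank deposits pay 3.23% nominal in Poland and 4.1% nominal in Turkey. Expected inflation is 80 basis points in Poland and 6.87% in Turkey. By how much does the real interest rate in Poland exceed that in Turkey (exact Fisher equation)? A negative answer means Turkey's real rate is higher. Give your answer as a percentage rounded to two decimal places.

Poland: (1 + 0.0323)/(1 + 0.0080) − 1 = 2.4107%
Turkey: (1 + 0.0410)/(1 + 0.0687) − 1 = -2.5919%
Differential = 2.4107% − (-2.5919%) = 5.0026% → 5.00%.

5.00%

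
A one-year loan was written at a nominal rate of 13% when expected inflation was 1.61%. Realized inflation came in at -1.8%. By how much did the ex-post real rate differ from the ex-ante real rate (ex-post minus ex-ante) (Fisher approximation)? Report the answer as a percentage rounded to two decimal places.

3.41%

Ex-ante: 13% − 1.61% = 11.390%
Ex-post: 13% − (-1.8%) = 14.800%
Difference (ex-post − ex-ante) = 3.4100% → 3.41%.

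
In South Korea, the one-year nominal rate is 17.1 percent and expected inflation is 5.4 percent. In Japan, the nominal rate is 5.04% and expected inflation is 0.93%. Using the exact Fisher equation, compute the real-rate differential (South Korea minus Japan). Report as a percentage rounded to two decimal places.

South Korea: (1 + 0.1710)/(1 + 0.0540) − 1 = 11.1006%
Japan: (1 + 0.0504)/(1 + 0.0093) − 1 = 4.0721%
Differential = 11.1006% − 4.0721% = 7.0284% → 7.03%.

7.03%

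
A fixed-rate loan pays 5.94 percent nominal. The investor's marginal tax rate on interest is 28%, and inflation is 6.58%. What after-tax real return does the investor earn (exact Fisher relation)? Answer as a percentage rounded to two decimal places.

After-tax nominal return = 5.94% × (1 − 0.28) = 4.2768%.
1 + r = 1.042768 / 1.06580 = 0.978390
After-tax real rate = 0.978390 − 1 → -2.16%.

-2.16%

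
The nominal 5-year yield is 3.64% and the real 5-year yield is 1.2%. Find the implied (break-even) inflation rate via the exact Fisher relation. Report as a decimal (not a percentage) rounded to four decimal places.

0.0241

(1 + π) = (1 + i)/(1 + r) = 1.03640 / 1.01200 = 1.024111
Break-even inflation = 1.024111 − 1 → 0.0241.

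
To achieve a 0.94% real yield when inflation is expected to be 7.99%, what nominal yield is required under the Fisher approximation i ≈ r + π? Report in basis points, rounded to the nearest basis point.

i ≈ r + π = 0.94% + 7.99% = 893 basis points.

893 basis points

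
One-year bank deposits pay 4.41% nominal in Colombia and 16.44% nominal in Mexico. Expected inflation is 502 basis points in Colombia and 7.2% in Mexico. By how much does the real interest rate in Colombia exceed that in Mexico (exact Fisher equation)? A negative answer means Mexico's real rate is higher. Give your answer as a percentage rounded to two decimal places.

-9.20%

Colombia: (1 + 0.0441)/(1 + 0.0502) − 1 = -0.5808%
Mexico: (1 + 0.1644)/(1 + 0.0720) − 1 = 8.6194%
Differential = -0.5808% − 8.6194% = -9.2002% → -9.20%.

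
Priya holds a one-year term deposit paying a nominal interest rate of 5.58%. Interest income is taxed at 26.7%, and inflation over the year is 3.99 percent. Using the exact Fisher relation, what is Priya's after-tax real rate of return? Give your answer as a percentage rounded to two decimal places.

0.10%

After-tax nominal return = 5.58% × (1 − 0.267) = 4.09014%.
1 + r = 1.0409014 / 1.03990 = 1.000963
After-tax real rate = 1.000963 − 1 → 0.10%.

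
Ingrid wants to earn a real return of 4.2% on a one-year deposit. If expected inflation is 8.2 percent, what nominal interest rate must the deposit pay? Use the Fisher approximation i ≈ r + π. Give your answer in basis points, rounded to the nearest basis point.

1240 basis points

i ≈ r + π = 4.2% + 8.2% = 1240 basis points.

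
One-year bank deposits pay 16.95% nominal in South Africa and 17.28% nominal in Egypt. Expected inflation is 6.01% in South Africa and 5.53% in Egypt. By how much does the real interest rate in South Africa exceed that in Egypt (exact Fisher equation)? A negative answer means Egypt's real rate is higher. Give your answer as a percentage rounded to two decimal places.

-0.81%

South Africa: (1 + 0.1695)/(1 + 0.0601) − 1 = 10.3198%
Egypt: (1 + 0.1728)/(1 + 0.0553) − 1 = 11.1343%
Differential = 10.3198% − 11.1343% = -0.8145% → -0.81%.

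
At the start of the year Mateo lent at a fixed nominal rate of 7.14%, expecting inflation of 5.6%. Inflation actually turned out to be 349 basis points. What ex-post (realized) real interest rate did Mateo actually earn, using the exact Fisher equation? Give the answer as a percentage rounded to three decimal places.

Ex-post: (1 + 0.0714)/(1 + 0.0349) − 1 = 3.5269%
So the realized real rate is 3.527%.

3.527%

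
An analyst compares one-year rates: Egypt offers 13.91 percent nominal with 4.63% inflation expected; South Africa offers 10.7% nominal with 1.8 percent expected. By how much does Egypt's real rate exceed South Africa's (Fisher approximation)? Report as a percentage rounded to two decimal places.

0.38%

Egypt: 13.91% − 4.63% = 9.280%
South Africa: 10.7% − 1.8% = 8.900%
Differential = 0.380% → 0.38%.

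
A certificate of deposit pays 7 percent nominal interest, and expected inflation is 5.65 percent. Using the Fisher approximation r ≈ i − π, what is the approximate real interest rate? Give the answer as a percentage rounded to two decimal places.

1.35%

r ≈ i − π = 7% − 5.65% = 1.35%.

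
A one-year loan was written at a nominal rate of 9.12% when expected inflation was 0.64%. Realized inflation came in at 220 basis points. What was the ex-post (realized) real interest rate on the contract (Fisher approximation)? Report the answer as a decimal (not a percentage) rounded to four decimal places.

0.0692

Ex-post: 9.12% − 2.2% = 6.920%
So the realized real rate is 0.0692.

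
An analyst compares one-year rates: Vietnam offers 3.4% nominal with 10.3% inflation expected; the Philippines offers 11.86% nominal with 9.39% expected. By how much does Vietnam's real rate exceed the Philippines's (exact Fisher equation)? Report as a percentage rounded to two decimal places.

-8.51%

Vietnam: (1 + 0.0340)/(1 + 0.1030) − 1 = -6.2557%
The Philippines: (1 + 0.1186)/(1 + 0.0939) − 1 = 2.2580%
Differential = -6.2557% − 2.2580% = -8.5136% → -8.51%.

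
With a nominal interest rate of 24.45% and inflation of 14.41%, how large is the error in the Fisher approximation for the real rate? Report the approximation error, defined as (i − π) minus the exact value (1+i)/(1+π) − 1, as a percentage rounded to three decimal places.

1.265%

Approximate: r ≈ 24.450% − 14.410% = 10.0400%
Exact: (1 + 0.2445)/(1 + 0.1441) − 1 = 8.77546%
Error = 10.0400% − 8.77546% = 1.26454% → 1.265%.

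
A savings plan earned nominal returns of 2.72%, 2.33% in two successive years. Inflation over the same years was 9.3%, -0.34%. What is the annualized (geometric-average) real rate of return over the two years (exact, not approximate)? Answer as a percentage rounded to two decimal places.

-1.77%

Nominal growth factor = 1.0272 × 1.0233 = 1.05113376
Price-level growth factor = 1.0930 × 0.9966 = 1.08928380
Real growth factor = 1.05113376 / 1.08928380 = 0.96497695
Annualized real rate = 0.96497695^(1/2) − 1 = -1.7668% → -1.77%.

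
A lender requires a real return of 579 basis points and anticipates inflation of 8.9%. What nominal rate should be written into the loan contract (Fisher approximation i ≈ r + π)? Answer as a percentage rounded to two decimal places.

14.69%

i ≈ r + π = 5.79% + 8.9% = 14.69%.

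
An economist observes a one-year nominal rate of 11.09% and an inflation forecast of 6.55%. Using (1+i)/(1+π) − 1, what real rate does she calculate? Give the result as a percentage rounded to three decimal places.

By the Fisher identity, 1 + r = (1 + i)/(1 + π).
1 + r = 1.11090 / 1.06550 = 1.042609
r = 1.042609 − 1 = 4.2609%, i.e. 4.261%.

4.261%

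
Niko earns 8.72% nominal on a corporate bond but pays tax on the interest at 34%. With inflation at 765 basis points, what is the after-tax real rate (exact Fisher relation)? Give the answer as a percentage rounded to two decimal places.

-1.76%

After-tax nominal return = 8.72% × (1 − 0.34) = 5.7552%.
1 + r = 1.057552 / 1.07650 = 0.982399
After-tax real rate = 0.982399 − 1 → -1.76%.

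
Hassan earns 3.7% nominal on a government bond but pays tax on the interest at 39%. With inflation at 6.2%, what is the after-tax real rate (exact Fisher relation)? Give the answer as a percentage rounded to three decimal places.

After-tax nominal return = 3.7% × (1 − 0.39) = 2.2570%.
1 + r = 1.02257 / 1.06200 = 0.962872
After-tax real rate = 0.962872 − 1 → -3.713%.

-3.713%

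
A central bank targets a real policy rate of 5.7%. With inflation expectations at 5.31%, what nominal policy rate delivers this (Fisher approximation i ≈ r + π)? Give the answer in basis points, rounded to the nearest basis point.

1101 basis points

i ≈ r + π = 5.7% + 5.31% = 1101 basis points.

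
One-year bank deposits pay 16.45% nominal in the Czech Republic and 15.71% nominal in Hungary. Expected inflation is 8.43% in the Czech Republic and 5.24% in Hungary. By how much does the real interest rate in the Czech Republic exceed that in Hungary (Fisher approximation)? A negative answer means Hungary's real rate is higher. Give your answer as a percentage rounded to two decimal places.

-2.45%

The Czech Republic: 16.45% − 8.43% = 8.020%
Hungary: 15.71% − 5.24% = 10.470%
Differential = -2.450% → -2.45%.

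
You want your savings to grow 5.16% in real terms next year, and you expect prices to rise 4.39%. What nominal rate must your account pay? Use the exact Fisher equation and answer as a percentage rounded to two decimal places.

9.78%

(1 + i) = (1 + r)(1 + π) = 1.05160 × 1.04390 = 1.09776524
i = 1.09776524 − 1, so the required nominal rate is 9.78%.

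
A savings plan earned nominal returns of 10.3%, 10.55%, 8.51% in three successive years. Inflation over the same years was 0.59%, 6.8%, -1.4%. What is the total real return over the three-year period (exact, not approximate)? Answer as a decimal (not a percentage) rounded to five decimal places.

Nominal growth factor = 1.1030 × 1.1055 × 1.0851 = 1.323135
Price-level growth factor = 1.0059 × 1.0680 × 0.9860 = 1.059261
Real growth factor = 1.323135 / 1.059261 = 1.249111
Total real return = 1.249111 − 1 → 0.24911.

0.24911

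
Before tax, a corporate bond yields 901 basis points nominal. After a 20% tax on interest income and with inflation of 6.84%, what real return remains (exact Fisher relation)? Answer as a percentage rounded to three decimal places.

After-tax nominal return = 9.01% × (1 − 0.2) = 7.2080%.
1 + r = 1.07208 / 1.06840 = 1.003444
After-tax real rate = 1.003444 − 1 → 0.344%.

0.344%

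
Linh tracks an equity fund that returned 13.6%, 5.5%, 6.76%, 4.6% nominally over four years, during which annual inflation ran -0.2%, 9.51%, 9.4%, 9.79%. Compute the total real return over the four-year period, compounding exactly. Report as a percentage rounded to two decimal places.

1.95%

Nominal growth factor = 1.1360 × 1.0550 × 1.0676 × 1.0460 = 1.338354
Price-level growth factor = 0.9980 × 1.0951 × 1.0940 × 1.0979 = 1.312697
Real growth factor = 1.338354 / 1.312697 = 1.019546
Total real return = 1.019546 − 1 → 1.95%.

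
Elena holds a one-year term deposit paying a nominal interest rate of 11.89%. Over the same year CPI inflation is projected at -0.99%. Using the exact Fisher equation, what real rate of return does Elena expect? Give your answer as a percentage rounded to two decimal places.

13.01%

1 + r = 1.11890 / 0.99010 = 1.130088
r = 1.130088 − 1 = 13.0088%, i.e. 13.01%.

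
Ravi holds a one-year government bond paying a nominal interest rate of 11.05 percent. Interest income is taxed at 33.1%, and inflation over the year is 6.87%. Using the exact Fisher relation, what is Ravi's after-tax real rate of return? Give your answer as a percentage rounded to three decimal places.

0.489%

After-tax nominal return = 11.05% × (1 − 0.331) = 7.39245%.
1 + r = 1.0739245 / 1.06870 = 1.004889
After-tax real rate = 1.004889 − 1 → 0.489%.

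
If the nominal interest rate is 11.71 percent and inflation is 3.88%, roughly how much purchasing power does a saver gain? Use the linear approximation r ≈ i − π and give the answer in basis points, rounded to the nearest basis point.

r ≈ i − π = 11.71% − 3.88% = 783 basis points.

783 basis points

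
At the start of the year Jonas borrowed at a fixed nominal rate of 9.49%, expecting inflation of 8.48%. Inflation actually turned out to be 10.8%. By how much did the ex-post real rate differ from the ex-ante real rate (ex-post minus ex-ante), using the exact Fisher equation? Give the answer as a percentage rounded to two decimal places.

-2.11%

Ex-ante: (1 + 0.0949)/(1 + 0.0848) − 1 = 0.9310%
Ex-post: (1 + 0.0949)/(1 + 0.1080) − 1 = -1.1823%
Difference (ex-post − ex-ante) = -2.1134% → -2.11%.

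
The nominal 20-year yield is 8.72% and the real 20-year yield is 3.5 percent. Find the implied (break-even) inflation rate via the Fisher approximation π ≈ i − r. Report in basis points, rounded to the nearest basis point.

522 basis points

π ≈ i − r = 8.72% − 3.5% → 522 basis points.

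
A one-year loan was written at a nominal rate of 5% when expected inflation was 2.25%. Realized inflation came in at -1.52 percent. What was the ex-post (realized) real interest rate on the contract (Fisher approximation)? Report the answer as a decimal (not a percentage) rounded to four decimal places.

Ex-post: 5% − (-1.52%) = 6.520%
So the realized real rate is 0.0652.

0.0652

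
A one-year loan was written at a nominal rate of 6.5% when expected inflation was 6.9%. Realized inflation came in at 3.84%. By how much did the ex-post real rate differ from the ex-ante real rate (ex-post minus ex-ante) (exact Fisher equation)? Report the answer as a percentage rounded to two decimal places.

2.94%

Ex-ante: (1 + 0.0650)/(1 + 0.0690) − 1 = -0.3742%
Ex-post: (1 + 0.0650)/(1 + 0.0384) − 1 = 2.5616%
Difference (ex-post − ex-ante) = 2.9358% → 2.94%.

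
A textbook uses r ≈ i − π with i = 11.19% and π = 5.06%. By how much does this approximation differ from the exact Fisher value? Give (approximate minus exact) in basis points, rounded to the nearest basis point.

Approximate: r ≈ 11.190% − 5.060% = 6.1300%
Exact: (1 + 0.1119)/(1 + 0.0506) − 1 = 5.8348%
Error = 6.1300% − 5.8348% = 0.2952% → 30 basis points.

30 basis points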